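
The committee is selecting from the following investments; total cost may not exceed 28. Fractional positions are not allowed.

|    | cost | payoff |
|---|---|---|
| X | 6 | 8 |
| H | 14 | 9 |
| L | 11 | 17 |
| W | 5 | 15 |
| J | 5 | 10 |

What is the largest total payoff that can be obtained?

50

Allowing fractional choices, the relaxed optimum would be about 50.6, but investments are indivisible.
X + L + W: cost 6 + 11 + 5 = 22 ≤ 28, payoff 8 + 17 + 15 = 40.
L + W + J: cost 11 + 5 + 5 = 21 ≤ 28, payoff 17 + 15 + 10 = 42.
X + L + W + J: cost 6 + 11 + 5 + 5 = 27 ≤ 28, payoff 8 + 17 + 15 + 10 = 50.
Best is X, L, W, and J with total payoff 50.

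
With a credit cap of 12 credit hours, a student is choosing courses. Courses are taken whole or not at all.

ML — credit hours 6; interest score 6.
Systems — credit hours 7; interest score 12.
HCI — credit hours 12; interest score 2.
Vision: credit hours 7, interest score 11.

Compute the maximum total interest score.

This is a 0-1 knapsack instance.
Take Systems: credit hours 7 ≤ 12, interest score 12.
No other feasible combination does better.

12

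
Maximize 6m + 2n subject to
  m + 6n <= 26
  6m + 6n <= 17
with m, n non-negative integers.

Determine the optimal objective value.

The continuous relaxation peaks at (2.83, 0) with value 17.00; rounding to a feasible lattice point costs some objective.
(m,n)=(2,0) is feasible, giving 12.
(m,n)=(1,1) is feasible, giving 8.
(m,n)=(1,0) is feasible, giving 6.
Maximum is 12 at (m,n)=(2,0).

12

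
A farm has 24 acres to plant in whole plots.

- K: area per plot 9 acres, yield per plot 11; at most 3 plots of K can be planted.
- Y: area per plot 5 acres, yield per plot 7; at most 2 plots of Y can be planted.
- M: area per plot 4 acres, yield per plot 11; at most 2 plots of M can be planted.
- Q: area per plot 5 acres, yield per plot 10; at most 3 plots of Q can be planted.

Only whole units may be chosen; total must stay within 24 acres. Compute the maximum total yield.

52

1×Y, 2×M, and 2×Q: area 23 ≤ 24, yield 1·7 + 2·11 + 2·10 = 49.
2×M and 3×Q: area 23 ≤ 24, yield 2·11 + 3·10 = 52.
Best is 52.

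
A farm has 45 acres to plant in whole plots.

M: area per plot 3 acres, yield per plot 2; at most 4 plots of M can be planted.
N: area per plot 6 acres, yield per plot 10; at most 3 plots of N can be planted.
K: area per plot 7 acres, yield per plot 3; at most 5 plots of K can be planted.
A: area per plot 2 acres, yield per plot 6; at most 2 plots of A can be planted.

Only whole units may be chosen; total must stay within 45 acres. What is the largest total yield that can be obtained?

54

4×M, 3×N, 1×K, and 2×A: area 41 ≤ 45, yield 4·2 + 3·10 + 1·3 + 2·6 = 53.
3×M, 3×N, 2×K, and 2×A: area 45 ≤ 45, yield 3·2 + 3·10 + 2·3 + 2·6 = 54.
Best is 54.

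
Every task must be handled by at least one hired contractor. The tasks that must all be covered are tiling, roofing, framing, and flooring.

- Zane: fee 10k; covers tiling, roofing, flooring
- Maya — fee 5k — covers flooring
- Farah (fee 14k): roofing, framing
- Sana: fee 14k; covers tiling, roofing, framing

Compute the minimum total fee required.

This is an integer covering problem.
The greedy cost-per-new-task heuristic would pick Zane and Farah for 24, but a cheaper cover exists.
Choose Maya and Sana: together they cover tiling, roofing, framing, flooring — every task.
Total fee: 5 + 14 = 19.
No cover costs less than 19.

19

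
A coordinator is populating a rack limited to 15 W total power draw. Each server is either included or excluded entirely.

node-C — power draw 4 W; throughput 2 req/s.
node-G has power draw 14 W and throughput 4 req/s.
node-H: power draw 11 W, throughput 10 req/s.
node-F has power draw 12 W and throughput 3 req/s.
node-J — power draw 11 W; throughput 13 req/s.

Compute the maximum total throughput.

15

This is a 0-1 knapsack instance.
node-J: power draw 11 ≤ 15, throughput 13.
node-C + node-H: power draw 4 + 11 = 15 ≤ 15, throughput 2 + 10 = 12.
node-C + node-J: power draw 4 + 11 = 15 ≤ 15, throughput 2 + 13 = 15.
Best is node-C and node-J with total throughput 15.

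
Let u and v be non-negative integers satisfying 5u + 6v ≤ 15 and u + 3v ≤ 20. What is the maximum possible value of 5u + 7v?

15

Relaxing integrality, the LP optimum is 17.50 at (u,v) = (0, 2.5), which is not an integer point.
(u,v)=(3,0): 5·3+6·0=15≤15, 1·3+3·0=3≤20, objective 15.
(u,v)=(0,2): 5·0+6·2=12≤15, 1·0+3·2=6≤20, objective 14.
(u,v)=(1,1): 5·1+6·1=11≤15, 1·1+3·1=4≤20, objective 12.
The best lattice point is (3,0), giving 15.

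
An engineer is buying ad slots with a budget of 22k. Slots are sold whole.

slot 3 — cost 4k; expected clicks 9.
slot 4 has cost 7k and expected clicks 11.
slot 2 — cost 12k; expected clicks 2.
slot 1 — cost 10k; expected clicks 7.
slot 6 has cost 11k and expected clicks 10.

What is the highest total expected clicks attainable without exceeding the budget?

Treat it as a binary knapsack problem.
slot 3 + slot 4 + slot 6: cost 4 + 7 + 11 = 22 ≤ 22, expected clicks 9 + 11 + 10 = 30.
slot 3 + slot 4 + slot 1: cost 4 + 7 + 10 = 21 ≤ 22, expected clicks 9 + 11 + 7 = 27.
Best is slot 3, slot 4, and slot 6 with total expected clicks 30.

30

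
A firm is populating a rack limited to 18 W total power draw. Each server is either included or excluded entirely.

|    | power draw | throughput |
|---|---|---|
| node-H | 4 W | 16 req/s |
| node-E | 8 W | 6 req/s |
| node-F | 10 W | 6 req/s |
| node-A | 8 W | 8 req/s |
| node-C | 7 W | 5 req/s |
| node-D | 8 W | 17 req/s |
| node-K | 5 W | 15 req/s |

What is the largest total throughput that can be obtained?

node-H + node-D + node-K: power draw 4 + 8 + 5 = 17 ≤ 18, throughput 16 + 17 + 15 = 48.
node-H + node-A + node-K: power draw 4 + 8 + 5 = 17 ≤ 18, throughput 16 + 8 + 15 = 39.
Best is node-H, node-D, and node-K with total throughput 48.

48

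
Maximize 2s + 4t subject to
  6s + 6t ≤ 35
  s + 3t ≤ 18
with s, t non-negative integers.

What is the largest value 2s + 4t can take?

(s,t)=(0,5) is feasible, giving 20.
(s,t)=(1,4) is feasible, giving 18.
The best lattice point is (0,5), giving 20.

20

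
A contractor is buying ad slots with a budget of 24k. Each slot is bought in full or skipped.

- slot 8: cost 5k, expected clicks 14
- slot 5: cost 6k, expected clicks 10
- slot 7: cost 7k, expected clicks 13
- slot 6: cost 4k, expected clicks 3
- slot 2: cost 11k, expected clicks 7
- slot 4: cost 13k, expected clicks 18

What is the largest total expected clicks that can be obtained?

Allowing fractional choices, the relaxed optimum would be about 45.3, but ad slots are indivisible.
slot 8 + slot 5 + slot 4: cost 5 + 6 + 13 = 24 ≤ 24, expected clicks 14 + 10 + 18 = 42.
slot 8 + slot 5 + slot 7 + slot 6: cost 5 + 6 + 7 + 4 = 22 ≤ 24, expected clicks 14 + 10 + 13 + 3 = 40.
slot 8 + slot 5 + slot 7: cost 5 + 6 + 7 = 18 ≤ 24, expected clicks 14 + 10 + 13 = 37.
Best is slot 8, slot 5, and slot 4 with total expected clicks 42.

42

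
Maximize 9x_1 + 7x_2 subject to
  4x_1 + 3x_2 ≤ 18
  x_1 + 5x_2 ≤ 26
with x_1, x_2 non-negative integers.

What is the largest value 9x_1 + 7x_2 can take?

The continuous relaxation peaks at (0.706, 5.06) with value 41.76; rounding to a feasible lattice point costs some objective.
(x_1,x_2)=(3,2): 4·3+3·2=18≤18, 1·3+5·2=13≤26, objective 41.
(x_1,x_2)=(2,3): 4·2+3·3=17≤18, 1·2+5·3=17≤26, objective 39.
(x_1,x_2)=(1,4): 4·1+3·4=16≤18, 1·1+5·4=21≤26, objective 37.
No feasible integer point exceeds 41.

41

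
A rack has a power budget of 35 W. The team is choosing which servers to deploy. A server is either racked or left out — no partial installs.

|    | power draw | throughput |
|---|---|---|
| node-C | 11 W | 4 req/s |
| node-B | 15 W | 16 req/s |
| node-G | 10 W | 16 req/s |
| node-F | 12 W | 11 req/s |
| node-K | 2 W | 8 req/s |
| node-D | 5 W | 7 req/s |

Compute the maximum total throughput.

Allowing fractional choices, the relaxed optimum would be about 49.8, but servers are indivisible.
node-G + node-F + node-K + node-D: power draw 10 + 12 + 2 + 5 = 29 ≤ 35, throughput 16 + 11 + 8 + 7 = 42.
node-B + node-G + node-K + node-D: power draw 15 + 10 + 2 + 5 = 32 ≤ 35, throughput 16 + 16 + 8 + 7 = 47.
Best is node-B, node-G, node-K, and node-D with total throughput 47.

47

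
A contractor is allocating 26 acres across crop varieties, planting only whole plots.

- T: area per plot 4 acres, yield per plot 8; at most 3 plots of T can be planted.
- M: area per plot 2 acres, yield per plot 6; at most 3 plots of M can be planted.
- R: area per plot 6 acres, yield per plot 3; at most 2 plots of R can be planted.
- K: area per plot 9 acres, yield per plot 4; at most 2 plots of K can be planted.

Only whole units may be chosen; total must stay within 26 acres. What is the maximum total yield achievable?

45

M has the best ratio (6/2); taking only M gives at most 3×6 = 18 (stopped by the supply cap of 3).
Mixing does better — 3×T, 3×M, and 1×R: area 24 ≤ 26, yield 3·8 + 3·6 + 1·3 = 45.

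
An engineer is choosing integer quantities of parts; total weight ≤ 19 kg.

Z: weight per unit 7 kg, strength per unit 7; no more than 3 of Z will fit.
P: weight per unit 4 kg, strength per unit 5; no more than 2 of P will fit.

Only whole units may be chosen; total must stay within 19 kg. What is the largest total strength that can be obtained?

19

P has the best ratio (5/4); taking only P gives at most 2×5 = 10 (stopped by the supply cap of 2).
Mixing does better — 2×Z and 1×P: weight 18 ≤ 19, strength 2·7 + 1·5 = 19.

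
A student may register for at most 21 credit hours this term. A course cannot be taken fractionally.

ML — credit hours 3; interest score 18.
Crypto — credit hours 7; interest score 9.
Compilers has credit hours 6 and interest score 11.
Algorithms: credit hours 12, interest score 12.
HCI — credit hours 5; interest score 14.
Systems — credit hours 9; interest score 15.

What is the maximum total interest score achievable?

Take ML, Crypto, Compilers, and HCI: credit hours 3 + 7 + 6 + 5 = 21 ≤ 21, interest score 18 + 9 + 11 + 14 = 52.
No other feasible combination does better.

52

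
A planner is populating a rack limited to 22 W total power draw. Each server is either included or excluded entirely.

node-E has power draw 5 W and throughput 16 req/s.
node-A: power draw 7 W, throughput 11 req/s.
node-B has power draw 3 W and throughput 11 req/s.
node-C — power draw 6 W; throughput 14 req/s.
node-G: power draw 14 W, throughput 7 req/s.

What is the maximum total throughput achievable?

52

This is an integer program with binary decision variables.
Allowing fractional choices, the relaxed optimum would be about 52.5, but servers are indivisible.
node-E + node-A + node-C: power draw 5 + 7 + 6 = 18 ≤ 22, throughput 16 + 11 + 14 = 41.
node-E + node-A + node-B + node-C: power draw 5 + 7 + 3 + 6 = 21 ≤ 22, throughput 16 + 11 + 11 + 14 = 52.
node-E + node-B + node-C: power draw 5 + 3 + 6 = 14 ≤ 22, throughput 16 + 11 + 14 = 41.
Best is node-E, node-A, node-B, and node-C with total throughput 52.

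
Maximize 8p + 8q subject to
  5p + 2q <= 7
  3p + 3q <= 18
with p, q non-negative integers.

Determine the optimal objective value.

24

Relaxing integrality, the LP optimum is 28.00 at (p,q) = (0, 3.5), which is not an integer point.
(p,q)=(0,3) is feasible, giving 24.
(p,q)=(0,2) is feasible, giving 16.
No feasible integer point exceeds 24.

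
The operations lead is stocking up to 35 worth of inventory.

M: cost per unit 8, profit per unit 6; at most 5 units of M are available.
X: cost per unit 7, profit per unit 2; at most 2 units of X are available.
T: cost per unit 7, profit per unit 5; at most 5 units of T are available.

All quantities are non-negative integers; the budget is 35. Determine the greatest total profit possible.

25

This is a bounded integer knapsack.
Take 5×T: cost 35 ≤ 35, profit 5·5 = 25.
No other integer combination yields more.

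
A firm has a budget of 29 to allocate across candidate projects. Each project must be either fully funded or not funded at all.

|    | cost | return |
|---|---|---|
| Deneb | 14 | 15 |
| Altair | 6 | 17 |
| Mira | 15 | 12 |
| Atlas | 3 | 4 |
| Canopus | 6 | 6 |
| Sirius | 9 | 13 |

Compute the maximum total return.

Allowing fractional choices, the relaxed optimum would be about 45.8, but projects are indivisible.
Deneb + Altair + Sirius: cost 14 + 6 + 9 = 29 ≤ 29, return 15 + 17 + 13 = 45.
Altair + Atlas + Canopus + Sirius: cost 6 + 3 + 6 + 9 = 24 ≤ 29, return 17 + 4 + 6 + 13 = 40.
Deneb + Altair + Atlas + Canopus: cost 14 + 6 + 3 + 6 = 29 ≤ 29, return 15 + 17 + 4 + 6 = 42.
Best is Deneb, Altair, and Sirius with total return 45.

45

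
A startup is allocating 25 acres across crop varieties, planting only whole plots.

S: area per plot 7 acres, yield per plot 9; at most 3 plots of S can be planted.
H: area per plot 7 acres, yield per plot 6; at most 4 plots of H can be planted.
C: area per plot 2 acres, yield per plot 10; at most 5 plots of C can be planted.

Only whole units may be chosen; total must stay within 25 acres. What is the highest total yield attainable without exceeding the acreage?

Take 2×S and 5×C: area 24 ≤ 25, yield 2·9 + 5·10 = 68.
C has the best ratio (10/2) and is taken to its limit of 5; remaining capacity is filled optimally with the others.

68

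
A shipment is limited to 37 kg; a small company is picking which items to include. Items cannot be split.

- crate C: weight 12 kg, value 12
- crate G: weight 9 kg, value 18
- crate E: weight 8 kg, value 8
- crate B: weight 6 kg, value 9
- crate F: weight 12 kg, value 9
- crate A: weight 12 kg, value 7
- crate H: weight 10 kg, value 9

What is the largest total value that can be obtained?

48

Take crate C, crate G, crate B, and crate H: weight 12 + 9 + 6 + 10 = 37 ≤ 37, value 12 + 18 + 9 + 9 = 48.
No other feasible combination does better.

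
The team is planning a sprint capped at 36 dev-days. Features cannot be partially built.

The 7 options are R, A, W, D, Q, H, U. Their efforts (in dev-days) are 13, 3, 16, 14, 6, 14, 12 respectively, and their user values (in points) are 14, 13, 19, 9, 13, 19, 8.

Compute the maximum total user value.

59

This is an integer program with binary decision variables.
Allowing fractional choices, the relaxed optimum would be about 60.4, but features are indivisible.
R + A + Q + H: effort 13 + 3 + 6 + 14 = 36 ≤ 36, user value 14 + 13 + 13 + 19 = 59.
A + Q + H + U: effort 3 + 6 + 14 + 12 = 35 ≤ 36, user value 13 + 13 + 19 + 8 = 53.
Best is R, A, Q, and H with total user value 59.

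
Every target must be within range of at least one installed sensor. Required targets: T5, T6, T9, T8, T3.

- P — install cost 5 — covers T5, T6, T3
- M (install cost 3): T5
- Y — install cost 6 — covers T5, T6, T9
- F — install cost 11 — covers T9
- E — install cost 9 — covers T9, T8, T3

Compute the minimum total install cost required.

This is a weighted set-cover instance.
Choose P and E: together they cover T5, T6, T9, T8, T3 — every target.
Total install cost: 5 + 9 = 14.
No cover costs less than 14.

14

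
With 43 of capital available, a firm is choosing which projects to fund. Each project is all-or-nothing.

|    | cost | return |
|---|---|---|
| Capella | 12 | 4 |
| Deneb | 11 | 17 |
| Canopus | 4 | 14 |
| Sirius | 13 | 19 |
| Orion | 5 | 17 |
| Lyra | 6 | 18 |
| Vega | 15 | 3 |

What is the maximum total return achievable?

Allowing fractional choices, the relaxed optimum would be about 86.3, but projects are indivisible.
Capella + Canopus + Sirius + Orion + Lyra: cost 12 + 4 + 13 + 5 + 6 = 40 ≤ 43, return 4 + 14 + 19 + 17 + 18 = 72.
Deneb + Canopus + Sirius + Orion + Lyra: cost 11 + 4 + 13 + 5 + 6 = 39 ≤ 43, return 17 + 14 + 19 + 17 + 18 = 85.
Best is Deneb, Canopus, Sirius, Orion, and Lyra with total return 85.

85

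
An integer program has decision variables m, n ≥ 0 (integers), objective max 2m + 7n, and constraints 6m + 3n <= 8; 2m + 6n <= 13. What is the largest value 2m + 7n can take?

14

(m,n)=(0,2): 6·0+3·2=6≤8, 2·0+6·2=12≤13, objective 14.
(m,n)=(0,1): 6·0+3·1=3≤8, 2·0+6·1=6≤13, objective 7.
The best lattice point is (0,2), giving 14.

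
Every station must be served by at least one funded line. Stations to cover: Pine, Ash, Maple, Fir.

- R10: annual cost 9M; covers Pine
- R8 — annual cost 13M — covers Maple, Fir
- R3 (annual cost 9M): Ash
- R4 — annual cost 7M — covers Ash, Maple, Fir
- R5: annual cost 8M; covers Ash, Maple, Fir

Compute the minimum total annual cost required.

Choose R10 and R4: together they cover Pine, Ash, Maple, Fir — every station.
Total annual cost: 9 + 7 = 16.
No cover costs less than 16.

16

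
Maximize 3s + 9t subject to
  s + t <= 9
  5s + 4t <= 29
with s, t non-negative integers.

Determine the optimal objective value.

63

The continuous relaxation peaks at (0, 7.25) with value 65.25; rounding to a feasible lattice point costs some objective.
(s,t)=(0,7) is feasible, giving 63.
(s,t)=(1,6) is feasible, giving 57.
No feasible integer point exceeds 63.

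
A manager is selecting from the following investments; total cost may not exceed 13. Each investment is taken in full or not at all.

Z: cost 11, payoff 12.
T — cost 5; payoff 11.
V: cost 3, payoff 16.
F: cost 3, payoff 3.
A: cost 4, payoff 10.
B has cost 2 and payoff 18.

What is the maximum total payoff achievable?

48

V + F + A + B: cost 3 + 3 + 4 + 2 = 12 ≤ 13, payoff 16 + 3 + 10 + 18 = 47.
T + V + F + B: cost 5 + 3 + 3 + 2 = 13 ≤ 13, payoff 11 + 16 + 3 + 18 = 48.
Best is T, V, F, and B with total payoff 48.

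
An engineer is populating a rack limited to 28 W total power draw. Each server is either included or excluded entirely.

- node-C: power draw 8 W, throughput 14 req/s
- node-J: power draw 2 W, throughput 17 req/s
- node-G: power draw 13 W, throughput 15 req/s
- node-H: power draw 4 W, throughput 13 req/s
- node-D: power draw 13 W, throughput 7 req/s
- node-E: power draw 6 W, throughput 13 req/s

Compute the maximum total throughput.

Take node-C, node-J, node-G, and node-H: power draw 8 + 2 + 13 + 4 = 27 ≤ 28, throughput 14 + 17 + 15 + 13 = 59.
No other feasible combination does better.

59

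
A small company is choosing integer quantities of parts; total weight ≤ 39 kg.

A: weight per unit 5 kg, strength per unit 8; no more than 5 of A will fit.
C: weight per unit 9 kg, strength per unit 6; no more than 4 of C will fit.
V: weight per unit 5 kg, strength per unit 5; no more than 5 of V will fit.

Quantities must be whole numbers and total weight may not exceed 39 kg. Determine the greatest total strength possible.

This is a bounded integer knapsack.
A has the best ratio (8/5); taking only A gives at most 5×8 = 40 (stopped by the supply cap of 5).
Mixing does better — 5×A, 1×C, and 1×V: weight 39 ≤ 39, strength 5·8 + 1·6 + 1·5 = 51.

51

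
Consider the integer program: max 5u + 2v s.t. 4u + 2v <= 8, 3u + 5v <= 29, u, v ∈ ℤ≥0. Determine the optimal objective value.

10

(u,v)=(2,0): 4·2+2·0=8≤8, 3·2+5·0=6≤29, objective 10.
(u,v)=(1,1): 4·1+2·1=6≤8, 3·1+5·1=8≤29, objective 7.
(u,v)=(1,0): 4·1+2·0=4≤8, 3·1+5·0=3≤29, objective 5.
Maximum is 10 at (u,v)=(2,0).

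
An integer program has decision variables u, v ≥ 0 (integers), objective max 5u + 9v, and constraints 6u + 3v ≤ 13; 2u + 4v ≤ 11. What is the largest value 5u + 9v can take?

23

Relaxing integrality, the LP optimum is 25.28 at (u,v) = (1.06, 2.22), which is not an integer point.
(u,v)=(1,2): 6·1+3·2=12≤13, 2·1+4·2=10≤11, objective 23.
(u,v)=(0,2): 6·0+3·2=6≤13, 2·0+4·2=8≤11, objective 18.
The best lattice point is (1,2), giving 23.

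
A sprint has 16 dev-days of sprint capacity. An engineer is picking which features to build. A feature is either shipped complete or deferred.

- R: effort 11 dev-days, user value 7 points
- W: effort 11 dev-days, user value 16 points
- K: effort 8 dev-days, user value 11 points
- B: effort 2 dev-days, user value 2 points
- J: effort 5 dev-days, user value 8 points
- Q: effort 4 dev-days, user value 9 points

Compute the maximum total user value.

Treat it as a binary knapsack problem.
Take W and Q: effort 11 + 4 = 15 ≤ 16, user value 16 + 9 = 25.
No other feasible combination does better.

25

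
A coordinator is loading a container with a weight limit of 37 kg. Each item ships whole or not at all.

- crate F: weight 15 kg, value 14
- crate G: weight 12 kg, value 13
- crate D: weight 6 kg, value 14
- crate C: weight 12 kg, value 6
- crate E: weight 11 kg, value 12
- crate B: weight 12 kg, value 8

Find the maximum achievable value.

crate F + crate D + crate E: weight 15 + 6 + 11 = 32 ≤ 37, value 14 + 14 + 12 = 40.
crate F + crate G + crate D: weight 15 + 12 + 6 = 33 ≤ 37, value 14 + 13 + 14 = 41.
Best is crate F, crate G, and crate D with total value 41.

41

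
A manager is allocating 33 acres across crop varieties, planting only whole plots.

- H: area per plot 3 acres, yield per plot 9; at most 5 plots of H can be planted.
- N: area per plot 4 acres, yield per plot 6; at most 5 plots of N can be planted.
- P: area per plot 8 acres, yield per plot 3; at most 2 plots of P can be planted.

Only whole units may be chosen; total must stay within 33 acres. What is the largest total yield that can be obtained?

69

This is a bounded integer knapsack.
H has the best ratio (9/3); taking only H gives at most 5×9 = 45 (stopped by the supply cap of 5).
Mixing does better — 5×H and 4×N: area 31 ≤ 33, yield 5·9 + 4·6 = 69.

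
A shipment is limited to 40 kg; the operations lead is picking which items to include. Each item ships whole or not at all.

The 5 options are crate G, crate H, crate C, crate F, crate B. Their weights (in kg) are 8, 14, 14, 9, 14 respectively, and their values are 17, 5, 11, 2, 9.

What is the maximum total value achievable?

37

Treat it as a binary knapsack problem.
Take crate G, crate C, and crate B: weight 8 + 14 + 14 = 36 ≤ 40, value 17 + 11 + 9 = 37.
No other feasible combination does better.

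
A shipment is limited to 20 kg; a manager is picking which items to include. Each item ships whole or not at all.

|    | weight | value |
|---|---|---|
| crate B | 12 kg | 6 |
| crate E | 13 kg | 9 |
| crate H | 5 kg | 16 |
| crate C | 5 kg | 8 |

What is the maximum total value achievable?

25

Take crate E and crate H: weight 13 + 5 = 18 ≤ 20, value 9 + 16 = 25.
No other feasible combination does better.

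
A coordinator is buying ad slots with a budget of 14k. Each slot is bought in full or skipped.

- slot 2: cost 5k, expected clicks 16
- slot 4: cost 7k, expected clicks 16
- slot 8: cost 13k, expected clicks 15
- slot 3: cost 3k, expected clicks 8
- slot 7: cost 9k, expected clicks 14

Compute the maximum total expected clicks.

Take slot 2 and slot 4: cost 5 + 7 = 12 ≤ 14, expected clicks 16 + 16 = 32.
No other feasible combination does better.

32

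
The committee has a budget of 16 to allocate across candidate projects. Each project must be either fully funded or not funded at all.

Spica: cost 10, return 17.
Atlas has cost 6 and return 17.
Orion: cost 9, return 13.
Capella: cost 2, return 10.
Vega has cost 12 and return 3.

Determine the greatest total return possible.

Atlas + Capella: cost 6 + 2 = 8 ≤ 16, return 17 + 10 = 27.
Atlas + Orion: cost 6 + 9 = 15 ≤ 16, return 17 + 13 = 30.
Spica + Atlas: cost 10 + 6 = 16 ≤ 16, return 17 + 17 = 34.
Best is Spica and Atlas with total return 34.

34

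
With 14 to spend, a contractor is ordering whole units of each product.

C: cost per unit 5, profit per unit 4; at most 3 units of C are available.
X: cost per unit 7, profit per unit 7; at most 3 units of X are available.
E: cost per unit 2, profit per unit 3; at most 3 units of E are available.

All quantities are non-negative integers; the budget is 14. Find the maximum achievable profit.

Take 1×X and 3×E: cost 13 ≤ 14, profit 1·7 + 3·3 = 16.
E has the best ratio (3/2) and is taken to its limit of 3; remaining capacity is filled optimally with the others.

16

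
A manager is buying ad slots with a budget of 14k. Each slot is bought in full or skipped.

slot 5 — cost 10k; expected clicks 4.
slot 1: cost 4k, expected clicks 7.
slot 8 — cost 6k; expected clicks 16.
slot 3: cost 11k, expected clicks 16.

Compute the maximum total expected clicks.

Treat it as a binary knapsack problem.
Take slot 1 and slot 8: cost 4 + 6 = 10 ≤ 14, expected clicks 7 + 16 = 23.
No other feasible combination does better.

23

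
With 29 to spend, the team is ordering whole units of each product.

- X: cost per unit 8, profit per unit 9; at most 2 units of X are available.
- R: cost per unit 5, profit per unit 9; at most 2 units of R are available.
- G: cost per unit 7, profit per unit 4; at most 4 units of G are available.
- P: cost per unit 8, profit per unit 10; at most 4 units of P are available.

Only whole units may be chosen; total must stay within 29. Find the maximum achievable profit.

2×R and 2×P: cost 26 ≤ 29, profit 2·9 + 2·10 = 38.
1×R and 3×P: cost 29 ≤ 29, profit 1·9 + 3·10 = 39.
Best is 39.

39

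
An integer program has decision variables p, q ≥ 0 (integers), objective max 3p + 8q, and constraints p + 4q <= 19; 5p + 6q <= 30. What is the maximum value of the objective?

The continuous relaxation peaks at (0.429, 4.64) with value 38.43; rounding to a feasible lattice point costs some objective.
(p,q)=(1,4): 1·1+4·4=17≤19, 5·1+6·4=29≤30, objective 35.
(p,q)=(0,4): 1·0+4·4=16≤19, 5·0+6·4=24≤30, objective 32.
Maximum is 35 at (p,q)=(1,4).

35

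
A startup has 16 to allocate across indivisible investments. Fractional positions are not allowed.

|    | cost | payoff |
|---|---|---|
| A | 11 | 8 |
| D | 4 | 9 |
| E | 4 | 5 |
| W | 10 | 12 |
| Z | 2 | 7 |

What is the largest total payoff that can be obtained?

Allowing fractional choices, the relaxed optimum would be about 28.2, but investments are indivisible.
D + E + Z: cost 4 + 4 + 2 = 10 ≤ 16, payoff 9 + 5 + 7 = 21.
D + W + Z: cost 4 + 10 + 2 = 16 ≤ 16, payoff 9 + 12 + 7 = 28.
E + W + Z: cost 4 + 10 + 2 = 16 ≤ 16, payoff 5 + 12 + 7 = 24.
Best is D, W, and Z with total payoff 28.

28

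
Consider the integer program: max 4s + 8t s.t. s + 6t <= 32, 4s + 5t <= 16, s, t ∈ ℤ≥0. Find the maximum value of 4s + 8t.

The continuous relaxation peaks at (0, 3.2) with value 25.60; rounding to a feasible lattice point costs some objective.
(s,t)=(0,3): 1·0+6·3=18≤32, 4·0+5·3=15≤16, objective 24.
(s,t)=(1,2): 1·1+6·2=13≤32, 4·1+5·2=14≤16, objective 20.
(s,t)=(0,2): 1·0+6·2=12≤32, 4·0+5·2=10≤16, objective 16.
Maximum is 24 at (s,t)=(0,3).

24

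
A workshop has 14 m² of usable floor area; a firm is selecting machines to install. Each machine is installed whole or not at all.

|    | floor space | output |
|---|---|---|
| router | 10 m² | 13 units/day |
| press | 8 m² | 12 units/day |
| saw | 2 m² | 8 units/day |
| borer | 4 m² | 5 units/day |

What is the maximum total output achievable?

This is a 0-1 knapsack instance.
Take press, saw, and borer: floor space 8 + 2 + 4 = 14 ≤ 14, output 12 + 8 + 5 = 25.
No other feasible combination does better.

25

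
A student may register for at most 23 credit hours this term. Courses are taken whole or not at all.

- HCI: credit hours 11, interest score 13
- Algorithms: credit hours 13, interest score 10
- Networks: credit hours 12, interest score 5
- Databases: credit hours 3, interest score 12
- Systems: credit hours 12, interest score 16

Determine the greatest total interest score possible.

This is a 0-1 knapsack instance.
Databases + Systems: credit hours 3 + 12 = 15 ≤ 23, interest score 12 + 16 = 28.
HCI + Systems: credit hours 11 + 12 = 23 ≤ 23, interest score 13 + 16 = 29.
HCI + Databases: credit hours 11 + 3 = 14 ≤ 23, interest score 13 + 12 = 25.
Best is HCI and Systems with total interest score 29.

29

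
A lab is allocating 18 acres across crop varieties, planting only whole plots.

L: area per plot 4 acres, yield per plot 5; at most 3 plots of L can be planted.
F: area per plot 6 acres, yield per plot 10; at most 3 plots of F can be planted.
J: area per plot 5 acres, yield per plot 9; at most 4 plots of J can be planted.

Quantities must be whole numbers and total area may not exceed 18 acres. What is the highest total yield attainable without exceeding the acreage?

30

3×F: area 18 ≤ 18, yield 3·10 = 30.
2×F and 1×J: area 17 ≤ 18, yield 2·10 + 1·9 = 29.
Best is 30.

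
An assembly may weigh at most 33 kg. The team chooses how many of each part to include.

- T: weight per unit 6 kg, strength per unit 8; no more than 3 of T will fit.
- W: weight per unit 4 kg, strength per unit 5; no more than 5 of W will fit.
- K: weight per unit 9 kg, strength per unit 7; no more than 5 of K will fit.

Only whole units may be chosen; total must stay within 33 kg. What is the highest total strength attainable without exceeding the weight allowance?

3×T and 3×W: weight 30 ≤ 33, strength 3·8 + 3·5 = 39.
2×T and 5×W: weight 32 ≤ 33, strength 2·8 + 5·5 = 41.
Best is 41.

41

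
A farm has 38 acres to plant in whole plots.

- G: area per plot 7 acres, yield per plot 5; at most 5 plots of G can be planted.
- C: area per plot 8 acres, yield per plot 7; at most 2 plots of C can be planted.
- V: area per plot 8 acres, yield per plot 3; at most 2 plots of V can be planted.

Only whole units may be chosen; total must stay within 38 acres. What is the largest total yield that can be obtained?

29

C has the best ratio (7/8); taking only C gives at most 2×7 = 14 (stopped by the supply cap of 2).
Mixing does better — 3×G and 2×C: area 37 ≤ 38, yield 3·5 + 2·7 = 29.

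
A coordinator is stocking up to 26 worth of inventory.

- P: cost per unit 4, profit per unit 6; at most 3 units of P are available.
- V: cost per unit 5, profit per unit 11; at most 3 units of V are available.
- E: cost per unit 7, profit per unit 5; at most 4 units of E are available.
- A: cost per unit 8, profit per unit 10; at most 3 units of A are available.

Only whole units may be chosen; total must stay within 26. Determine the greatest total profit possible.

45

V has the best ratio (11/5); taking only V gives at most 3×11 = 33 (stopped by the supply cap of 3).
Mixing does better — 2×P and 3×V: cost 23 ≤ 26, profit 2·6 + 3·11 = 45.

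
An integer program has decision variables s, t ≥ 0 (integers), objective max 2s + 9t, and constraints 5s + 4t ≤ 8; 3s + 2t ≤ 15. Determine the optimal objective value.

(s,t)=(0,2): 5·0+4·2=8≤8, 3·0+2·2=4≤15, objective 18.
(s,t)=(0,1): 5·0+4·1=4≤8, 3·0+2·1=2≤15, objective 9.
No feasible integer point exceeds 18.

18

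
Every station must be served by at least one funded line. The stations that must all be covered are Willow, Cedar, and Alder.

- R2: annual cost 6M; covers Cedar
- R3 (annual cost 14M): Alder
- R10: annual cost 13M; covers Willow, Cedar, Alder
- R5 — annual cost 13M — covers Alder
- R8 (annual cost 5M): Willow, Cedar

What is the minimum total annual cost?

13

This is a weighted set-cover instance.
The greedy cost-per-new-station heuristic would pick R8 and R10 for 18, but a cheaper cover exists.
R10 alone covers Willow, Cedar, Alder — every station.
Total annual cost: 13.
No cover costs less than 13.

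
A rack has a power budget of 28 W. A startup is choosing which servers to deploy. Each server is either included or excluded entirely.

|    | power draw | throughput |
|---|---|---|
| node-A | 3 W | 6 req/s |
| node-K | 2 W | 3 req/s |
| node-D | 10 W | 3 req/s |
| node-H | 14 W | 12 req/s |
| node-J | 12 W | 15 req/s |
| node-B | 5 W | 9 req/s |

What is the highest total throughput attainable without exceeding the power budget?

33

Take node-A, node-K, node-J, and node-B: power draw 3 + 2 + 12 + 5 = 22 ≤ 28, throughput 6 + 3 + 15 + 9 = 33.
No other feasible combination does better.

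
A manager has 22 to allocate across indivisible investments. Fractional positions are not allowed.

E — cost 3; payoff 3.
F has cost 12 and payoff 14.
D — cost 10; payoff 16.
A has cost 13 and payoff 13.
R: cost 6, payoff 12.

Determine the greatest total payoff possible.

Allowing fractional choices, the relaxed optimum would be about 35.0, but investments are indivisible.
F + D: cost 12 + 10 = 22 ≤ 22, payoff 14 + 16 = 30.
E + D + R: cost 3 + 10 + 6 = 19 ≤ 22, payoff 3 + 16 + 12 = 31.
E + F + R: cost 3 + 12 + 6 = 21 ≤ 22, payoff 3 + 14 + 12 = 29.
Best is E, D, and R with total payoff 31.

31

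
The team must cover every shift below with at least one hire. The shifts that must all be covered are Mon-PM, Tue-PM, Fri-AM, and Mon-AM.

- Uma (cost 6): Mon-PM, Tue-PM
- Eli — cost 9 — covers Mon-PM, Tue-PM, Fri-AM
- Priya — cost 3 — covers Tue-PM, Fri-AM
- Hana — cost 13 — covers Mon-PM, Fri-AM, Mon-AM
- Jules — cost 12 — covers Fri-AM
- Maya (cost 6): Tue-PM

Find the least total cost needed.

16

The greedy cost-per-new-shift heuristic would pick Priya, Uma, and Hana for 22, but a cheaper cover exists.
Choose Priya and Hana: together they cover Mon-PM, Tue-PM, Fri-AM, Mon-AM — every shift.
Total cost: 3 + 13 = 16.
No cover costs less than 16.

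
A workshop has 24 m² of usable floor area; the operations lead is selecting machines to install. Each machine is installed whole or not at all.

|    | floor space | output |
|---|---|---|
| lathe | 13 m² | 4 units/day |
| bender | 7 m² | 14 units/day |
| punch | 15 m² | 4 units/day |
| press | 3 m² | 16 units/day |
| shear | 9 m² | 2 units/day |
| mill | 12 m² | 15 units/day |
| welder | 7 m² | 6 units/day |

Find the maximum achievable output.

45

Allowing fractional choices, the relaxed optimum would be about 46.7, but machines are indivisible.
press + mill + welder: floor space 3 + 12 + 7 = 22 ≤ 24, output 16 + 15 + 6 = 37.
bender + press + mill: floor space 7 + 3 + 12 = 22 ≤ 24, output 14 + 16 + 15 = 45.
Best is bender, press, and mill with total output 45.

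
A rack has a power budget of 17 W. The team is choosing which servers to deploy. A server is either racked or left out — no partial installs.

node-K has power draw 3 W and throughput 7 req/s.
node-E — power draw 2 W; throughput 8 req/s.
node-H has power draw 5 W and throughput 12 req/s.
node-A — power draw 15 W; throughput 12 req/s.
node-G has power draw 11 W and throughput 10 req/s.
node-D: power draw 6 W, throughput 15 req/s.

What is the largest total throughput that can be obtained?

42

node-K + node-E + node-H + node-D: power draw 3 + 2 + 5 + 6 = 16 ≤ 17, throughput 7 + 8 + 12 + 15 = 42.
node-E + node-H + node-D: power draw 2 + 5 + 6 = 13 ≤ 17, throughput 8 + 12 + 15 = 35.
Best is node-K, node-E, node-H, and node-D with total throughput 42.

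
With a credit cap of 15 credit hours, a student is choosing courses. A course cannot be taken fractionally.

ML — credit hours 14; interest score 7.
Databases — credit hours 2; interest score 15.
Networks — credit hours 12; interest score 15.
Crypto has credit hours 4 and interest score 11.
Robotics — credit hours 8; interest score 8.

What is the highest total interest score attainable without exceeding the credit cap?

34

Databases + Crypto + Robotics: credit hours 2 + 4 + 8 = 14 ≤ 15, interest score 15 + 11 + 8 = 34.
Databases + Networks: credit hours 2 + 12 = 14 ≤ 15, interest score 15 + 15 = 30.
Databases + Crypto: credit hours 2 + 4 = 6 ≤ 15, interest score 15 + 11 = 26.
Best is Databases, Crypto, and Robotics with total interest score 34.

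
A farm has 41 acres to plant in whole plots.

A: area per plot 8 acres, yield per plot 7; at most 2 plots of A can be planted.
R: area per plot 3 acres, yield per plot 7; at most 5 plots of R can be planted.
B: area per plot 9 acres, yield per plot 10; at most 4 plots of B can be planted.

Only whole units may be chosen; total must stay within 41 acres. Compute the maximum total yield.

1×A, 5×R, and 2×B: area 41 ≤ 41, yield 1·7 + 5·7 + 2·10 = 62.
2×A, 5×R, and 1×B: area 40 ≤ 41, yield 2·7 + 5·7 + 1·10 = 59.
Best is 62.

62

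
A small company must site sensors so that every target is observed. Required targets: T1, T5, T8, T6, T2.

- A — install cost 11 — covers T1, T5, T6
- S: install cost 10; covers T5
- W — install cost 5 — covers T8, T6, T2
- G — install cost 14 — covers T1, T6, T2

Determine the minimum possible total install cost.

Choose A and W: together they cover T1, T5, T8, T6, T2 — every target.
Total install cost: 11 + 5 = 16.
No cover costs less than 16.

16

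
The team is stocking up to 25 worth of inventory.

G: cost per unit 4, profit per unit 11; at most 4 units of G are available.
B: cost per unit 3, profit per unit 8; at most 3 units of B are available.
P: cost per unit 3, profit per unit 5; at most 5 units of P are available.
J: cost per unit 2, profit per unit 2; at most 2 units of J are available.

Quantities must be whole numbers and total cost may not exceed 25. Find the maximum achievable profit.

68

4×G and 3×B: cost 25 ≤ 25, profit 4·11 + 3·8 = 68.
4×G, 2×B, and 1×P: cost 25 ≤ 25, profit 4·11 + 2·8 + 1·5 = 65.
Best is 68.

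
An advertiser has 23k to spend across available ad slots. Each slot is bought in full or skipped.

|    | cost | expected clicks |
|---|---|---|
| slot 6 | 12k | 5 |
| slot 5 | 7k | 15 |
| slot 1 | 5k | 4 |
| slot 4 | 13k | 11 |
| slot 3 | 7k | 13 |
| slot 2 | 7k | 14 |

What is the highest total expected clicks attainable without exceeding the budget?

Allowing fractional choices, the relaxed optimum would be about 43.7, but ad slots are indivisible.
slot 5 + slot 1 + slot 2: cost 7 + 5 + 7 = 19 ≤ 23, expected clicks 15 + 4 + 14 = 33.
slot 5 + slot 3 + slot 2: cost 7 + 7 + 7 = 21 ≤ 23, expected clicks 15 + 13 + 14 = 42.
slot 5 + slot 1 + slot 3: cost 7 + 5 + 7 = 19 ≤ 23, expected clicks 15 + 4 + 13 = 32.
Best is slot 5, slot 3, and slot 2 with total expected clicks 42.

42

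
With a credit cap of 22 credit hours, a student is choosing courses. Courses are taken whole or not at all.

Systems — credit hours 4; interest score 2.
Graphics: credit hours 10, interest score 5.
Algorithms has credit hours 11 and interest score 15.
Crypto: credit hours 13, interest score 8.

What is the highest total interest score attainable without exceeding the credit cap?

Graphics + Algorithms: credit hours 10 + 11 = 21 ≤ 22, interest score 5 + 15 = 20.
Systems + Algorithms: credit hours 4 + 11 = 15 ≤ 22, interest score 2 + 15 = 17.
Best is Graphics and Algorithms with total interest score 20.

20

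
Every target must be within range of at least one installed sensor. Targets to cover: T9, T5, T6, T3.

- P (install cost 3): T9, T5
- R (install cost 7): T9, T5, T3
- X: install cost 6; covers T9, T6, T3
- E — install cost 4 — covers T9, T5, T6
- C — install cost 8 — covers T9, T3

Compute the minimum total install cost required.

This is a weighted set-cover instance.
The greedy cost-per-new-target heuristic would pick E and X for 10, but a cheaper cover exists.
Choose P and X: together they cover T9, T5, T6, T3 — every target.
Total install cost: 3 + 6 = 9.
No cover costs less than 9.

9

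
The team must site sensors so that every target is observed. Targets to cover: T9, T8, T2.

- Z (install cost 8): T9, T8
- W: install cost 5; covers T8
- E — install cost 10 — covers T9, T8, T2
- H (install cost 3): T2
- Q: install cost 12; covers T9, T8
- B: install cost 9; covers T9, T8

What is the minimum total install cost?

10

The greedy cost-per-new-target heuristic would pick H and Z for 11, but a cheaper cover exists.
E alone covers T9, T8, T2 — every target.
Total install cost: 10.
No cover costs less than 10.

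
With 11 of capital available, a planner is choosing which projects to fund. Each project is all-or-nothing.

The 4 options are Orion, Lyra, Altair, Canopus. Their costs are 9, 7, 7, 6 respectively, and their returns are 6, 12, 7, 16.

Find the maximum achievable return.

Canopus: cost 6 ≤ 11, return 16.
Lyra: cost 7 ≤ 11, return 12.
Best is Canopus with total return 16.

16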